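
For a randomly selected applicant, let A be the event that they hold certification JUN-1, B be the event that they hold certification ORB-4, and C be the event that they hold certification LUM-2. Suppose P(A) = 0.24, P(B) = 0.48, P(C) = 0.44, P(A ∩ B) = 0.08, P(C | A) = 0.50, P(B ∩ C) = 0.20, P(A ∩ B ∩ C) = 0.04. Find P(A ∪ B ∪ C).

0.80

P(A ∩ C) = P(A)·P(C|A) = 0.24 × 0.50 = 0.12
Apply inclusion-exclusion:
P(A ∪ B ∪ C) = 0.24 + 0.48 + 0.44 − 0.08 − 0.12 − 0.20 + 0.04 = 0.80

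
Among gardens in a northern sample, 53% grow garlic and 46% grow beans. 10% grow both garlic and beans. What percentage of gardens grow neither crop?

P(at least one) = 53 + 46 − 10 = 89%
P(none) = 100% − 89% = 11%

11%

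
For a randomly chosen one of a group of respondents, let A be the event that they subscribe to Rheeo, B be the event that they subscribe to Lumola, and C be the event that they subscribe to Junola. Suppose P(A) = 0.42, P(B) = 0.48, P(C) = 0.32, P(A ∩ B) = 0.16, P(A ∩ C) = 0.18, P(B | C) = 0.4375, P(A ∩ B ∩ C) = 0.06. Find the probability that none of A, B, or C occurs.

P(B ∩ C) = P(C)·P(B|C) = 0.32 × 0.4375 = 0.14
Inclusion–exclusion gives
P(A ∪ B ∪ C) = 0.42 + 0.48 + 0.32 − 0.16 − 0.18 − 0.14 + 0.06 = 0.80
P(none) = 1 − 0.80 = 0.20

0.20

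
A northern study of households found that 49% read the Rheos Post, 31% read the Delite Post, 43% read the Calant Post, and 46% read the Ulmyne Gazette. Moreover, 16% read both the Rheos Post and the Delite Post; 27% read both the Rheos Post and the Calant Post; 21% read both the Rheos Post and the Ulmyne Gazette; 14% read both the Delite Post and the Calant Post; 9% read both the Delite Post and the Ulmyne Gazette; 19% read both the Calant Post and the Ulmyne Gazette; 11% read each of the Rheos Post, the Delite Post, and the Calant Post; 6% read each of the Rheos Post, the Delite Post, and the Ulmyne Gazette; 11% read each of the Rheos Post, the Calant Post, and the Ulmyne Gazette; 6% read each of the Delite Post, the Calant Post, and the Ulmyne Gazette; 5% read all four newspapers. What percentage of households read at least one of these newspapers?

92%

Apply inclusion-exclusion:
P(at least one) = 49 + 31 + 43 + 46 − 16 − 27 − 21 − 14 − 9 − 19 + 11 + 6 + 11 + 6 − 5 = 92%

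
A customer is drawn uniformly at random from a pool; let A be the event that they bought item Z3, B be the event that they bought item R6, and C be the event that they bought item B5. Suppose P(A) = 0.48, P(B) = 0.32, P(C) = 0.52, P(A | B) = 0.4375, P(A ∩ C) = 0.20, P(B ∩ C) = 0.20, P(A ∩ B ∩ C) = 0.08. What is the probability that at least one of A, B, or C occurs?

0.86

P(A ∩ B) = P(B)·P(A|B) = 0.32 × 0.4375 = 0.14
P(A ∪ B ∪ C) = 0.48 + 0.32 + 0.52 − 0.14 − 0.20 − 0.20 + 0.08 = 0.86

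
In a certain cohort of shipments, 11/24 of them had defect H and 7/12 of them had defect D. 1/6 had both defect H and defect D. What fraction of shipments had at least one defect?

7/8

P(≥1) = 11/24 + 7/12 − 1/6 = 7/8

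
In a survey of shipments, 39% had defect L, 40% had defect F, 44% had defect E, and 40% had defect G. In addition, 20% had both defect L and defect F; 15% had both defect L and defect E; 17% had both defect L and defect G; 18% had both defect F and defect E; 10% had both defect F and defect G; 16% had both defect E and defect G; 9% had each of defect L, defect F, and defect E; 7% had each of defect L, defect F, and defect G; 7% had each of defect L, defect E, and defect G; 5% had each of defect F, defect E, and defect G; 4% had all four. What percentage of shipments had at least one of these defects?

91%

Using inclusion–exclusion:
P(at least one) = 39 + 40 + 44 + 40 − 20 − 15 − 17 − 18 − 10 − 16 + 9 + 7 + 7 + 5 − 4 = 91%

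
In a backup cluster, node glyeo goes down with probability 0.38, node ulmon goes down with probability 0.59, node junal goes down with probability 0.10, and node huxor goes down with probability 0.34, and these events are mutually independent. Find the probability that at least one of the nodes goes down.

0.8490052

P(none) = (1 − 0.38) × (1 − 0.59) × (1 − 0.10) × (1 − 0.34) = 0.62 × 0.41 × 0.90 × 0.66 = 0.1509948
P(at least one) = 1 − 0.1509948 = 0.8490052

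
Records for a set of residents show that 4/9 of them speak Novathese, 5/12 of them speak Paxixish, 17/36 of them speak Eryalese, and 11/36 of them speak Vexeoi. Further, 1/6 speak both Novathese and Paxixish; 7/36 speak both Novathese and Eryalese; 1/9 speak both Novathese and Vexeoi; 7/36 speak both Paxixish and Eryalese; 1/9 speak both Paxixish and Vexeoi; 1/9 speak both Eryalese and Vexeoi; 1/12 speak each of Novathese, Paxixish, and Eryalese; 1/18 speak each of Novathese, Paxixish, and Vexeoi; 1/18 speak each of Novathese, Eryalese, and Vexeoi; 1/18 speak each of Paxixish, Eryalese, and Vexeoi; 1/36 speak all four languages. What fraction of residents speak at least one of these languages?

35/36

Inclusion–exclusion gives
P(≥1) = 4/9 + 5/12 + 17/36 + 11/36 − 1/6 − 7/36 − 1/9 − 7/36 − 1/9 − 1/9 + 1/12 + 1/18 + 1/18 + 1/18 − 1/36 = 35/36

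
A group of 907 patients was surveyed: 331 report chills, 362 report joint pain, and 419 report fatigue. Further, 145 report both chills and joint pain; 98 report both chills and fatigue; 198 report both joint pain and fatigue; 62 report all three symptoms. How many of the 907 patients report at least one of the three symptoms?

733

Using inclusion–exclusion:
|union| = 331 + 362 + 419 − 145 − 98 − 198 + 62 = 733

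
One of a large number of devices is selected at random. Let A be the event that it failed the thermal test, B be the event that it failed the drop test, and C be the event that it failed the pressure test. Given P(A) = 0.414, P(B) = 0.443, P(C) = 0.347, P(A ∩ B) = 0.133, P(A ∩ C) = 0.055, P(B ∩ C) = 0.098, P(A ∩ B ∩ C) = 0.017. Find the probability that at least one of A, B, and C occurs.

Using inclusion–exclusion:
P(A ∪ B ∪ C) = 0.414 + 0.443 + 0.347 − 0.133 − 0.055 − 0.098 + 0.017 = 0.935

0.935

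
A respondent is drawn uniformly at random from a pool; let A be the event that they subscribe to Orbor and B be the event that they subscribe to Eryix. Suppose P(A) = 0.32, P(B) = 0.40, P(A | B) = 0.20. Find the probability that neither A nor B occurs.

P(A ∩ B) = P(B)·P(A|B) = 0.40 × 0.20 = 0.08
Using inclusion–exclusion:
P(A ∪ B) = 0.32 + 0.40 − 0.08 = 0.64
P(none) = 1 − 0.64 = 0.36

0.36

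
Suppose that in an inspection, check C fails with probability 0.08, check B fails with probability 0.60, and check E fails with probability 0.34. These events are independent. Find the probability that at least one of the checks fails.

0.75712

P(none) = (1 − 0.08) × (1 − 0.60) × (1 − 0.34) = 0.92 × 0.40 × 0.66 = 0.24288
P(at least one) = 1 − 0.24288 = 0.75712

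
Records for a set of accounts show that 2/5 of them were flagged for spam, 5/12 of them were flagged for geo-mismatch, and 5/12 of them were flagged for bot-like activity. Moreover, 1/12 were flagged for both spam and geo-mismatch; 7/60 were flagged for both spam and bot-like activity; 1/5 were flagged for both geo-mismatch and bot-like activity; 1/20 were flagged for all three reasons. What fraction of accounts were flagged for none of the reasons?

Inclusion–exclusion gives
P(union) = 2/5 + 5/12 + 5/12 − 1/12 − 7/60 − 1/5 + 1/20 = 53/60
P(none) = 1 − 53/60 = 7/60

7/60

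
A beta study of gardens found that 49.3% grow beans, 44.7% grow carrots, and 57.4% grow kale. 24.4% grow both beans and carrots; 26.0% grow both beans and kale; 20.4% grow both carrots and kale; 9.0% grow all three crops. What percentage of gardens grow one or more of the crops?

By inclusion–exclusion:
P(at least one) = 49.3 + 44.7 + 57.4 − 24.4 − 26.0 − 20.4 + 9.0 = 89.6%

89.6%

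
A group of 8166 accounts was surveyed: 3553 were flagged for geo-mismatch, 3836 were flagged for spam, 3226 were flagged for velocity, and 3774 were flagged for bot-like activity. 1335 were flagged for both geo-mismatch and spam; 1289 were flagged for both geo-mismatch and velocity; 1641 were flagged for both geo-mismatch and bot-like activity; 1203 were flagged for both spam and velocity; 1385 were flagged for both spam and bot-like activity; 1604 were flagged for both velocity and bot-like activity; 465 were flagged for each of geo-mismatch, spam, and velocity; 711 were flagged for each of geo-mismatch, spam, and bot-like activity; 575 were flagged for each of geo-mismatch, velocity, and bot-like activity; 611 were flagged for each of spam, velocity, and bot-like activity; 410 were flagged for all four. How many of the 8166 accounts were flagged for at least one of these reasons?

7884

By inclusion–exclusion:
|union| = 3553 + 3836 + 3226 + 3774 − 1335 − 1289 − 1641 − 1203 − 1385 − 1604 + 465 + 711 + 575 + 611 − 410 = 7884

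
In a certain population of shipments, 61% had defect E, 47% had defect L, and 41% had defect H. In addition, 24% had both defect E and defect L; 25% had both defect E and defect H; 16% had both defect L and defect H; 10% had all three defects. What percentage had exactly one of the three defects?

49%

Using the inclusion–exclusion count for exactly one event:
P(exactly one) = 61 + 47 + 41 − 2·24 − 2·25 − 2·16 + 3·10 = 49%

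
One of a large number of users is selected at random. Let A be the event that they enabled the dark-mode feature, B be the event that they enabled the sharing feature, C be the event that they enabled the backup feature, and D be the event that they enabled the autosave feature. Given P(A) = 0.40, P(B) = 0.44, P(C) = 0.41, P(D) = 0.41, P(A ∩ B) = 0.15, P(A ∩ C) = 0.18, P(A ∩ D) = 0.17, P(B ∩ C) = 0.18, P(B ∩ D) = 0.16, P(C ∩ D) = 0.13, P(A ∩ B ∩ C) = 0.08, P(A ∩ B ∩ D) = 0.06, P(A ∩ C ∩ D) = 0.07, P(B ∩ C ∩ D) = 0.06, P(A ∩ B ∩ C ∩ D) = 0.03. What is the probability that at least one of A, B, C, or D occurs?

0.93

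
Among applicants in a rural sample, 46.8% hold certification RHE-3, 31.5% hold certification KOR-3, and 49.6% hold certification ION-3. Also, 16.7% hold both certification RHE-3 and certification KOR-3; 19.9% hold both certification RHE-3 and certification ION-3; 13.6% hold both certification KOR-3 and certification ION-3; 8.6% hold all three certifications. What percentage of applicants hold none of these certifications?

13.7%

P(union) = 46.8 + 31.5 + 49.6 − 16.7 − 19.9 − 13.6 + 8.6 = 86.3%
P(none) = 100% − 86.3% = 13.7%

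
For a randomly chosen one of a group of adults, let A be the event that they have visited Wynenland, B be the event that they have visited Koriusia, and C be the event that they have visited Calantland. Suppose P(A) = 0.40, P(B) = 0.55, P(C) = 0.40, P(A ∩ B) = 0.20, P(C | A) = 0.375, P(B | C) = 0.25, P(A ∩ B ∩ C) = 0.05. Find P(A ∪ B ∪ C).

0.95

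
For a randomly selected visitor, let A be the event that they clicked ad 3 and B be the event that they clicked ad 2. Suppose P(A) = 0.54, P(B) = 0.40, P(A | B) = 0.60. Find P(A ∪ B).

P(A ∩ B) = P(B)·P(A|B) = 0.40 × 0.60 = 0.24
By inclusion–exclusion:
P(A ∪ B) = 0.54 + 0.40 − 0.24 = 0.70

0.70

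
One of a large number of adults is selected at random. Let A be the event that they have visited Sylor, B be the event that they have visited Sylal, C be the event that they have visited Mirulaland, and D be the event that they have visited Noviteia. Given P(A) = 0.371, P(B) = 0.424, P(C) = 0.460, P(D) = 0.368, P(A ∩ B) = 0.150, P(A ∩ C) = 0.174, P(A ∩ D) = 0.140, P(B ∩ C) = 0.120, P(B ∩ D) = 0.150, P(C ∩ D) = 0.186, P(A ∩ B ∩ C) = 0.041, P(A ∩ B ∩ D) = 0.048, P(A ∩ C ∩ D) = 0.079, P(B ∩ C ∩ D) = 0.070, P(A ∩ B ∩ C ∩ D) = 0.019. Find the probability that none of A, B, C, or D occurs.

By inclusion–exclusion:
P(A ∪ B ∪ C ∪ D) = 0.371 + 0.424 + 0.460 + 0.368 − 0.150 − 0.174 − 0.140 − 0.120 − 0.150 − 0.186 + 0.041 + 0.048 + 0.079 + 0.070 − 0.019 = 0.922
P(none) = 1 − 0.922 = 0.078

0.078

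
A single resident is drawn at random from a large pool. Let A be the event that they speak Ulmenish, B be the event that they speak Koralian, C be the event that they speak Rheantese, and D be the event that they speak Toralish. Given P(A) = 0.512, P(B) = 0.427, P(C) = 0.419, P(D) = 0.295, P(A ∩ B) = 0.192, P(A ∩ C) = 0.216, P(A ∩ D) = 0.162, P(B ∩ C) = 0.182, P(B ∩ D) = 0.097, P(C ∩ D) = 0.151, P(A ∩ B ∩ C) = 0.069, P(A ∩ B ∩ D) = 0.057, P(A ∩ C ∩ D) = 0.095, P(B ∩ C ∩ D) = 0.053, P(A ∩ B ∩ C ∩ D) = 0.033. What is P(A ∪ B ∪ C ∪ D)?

0.894

Inclusion–exclusion gives
P(A ∪ B ∪ C ∪ D) = 0.512 + 0.427 + 0.419 + 0.295 − 0.192 − 0.216 − 0.162 − 0.182 − 0.097 − 0.151 + 0.069 + 0.057 + 0.095 + 0.053 − 0.033 = 0.894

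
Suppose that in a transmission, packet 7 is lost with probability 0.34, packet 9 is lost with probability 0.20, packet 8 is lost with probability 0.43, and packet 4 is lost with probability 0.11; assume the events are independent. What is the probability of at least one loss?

Since the events are independent, P(none) is the product of the individual non-occurrence probabilities.
P(none) = (1 − 0.34) × (1 − 0.20) × (1 − 0.43) × (1 − 0.11) = 0.66 × 0.80 × 0.57 × 0.89 = 0.2678544
P(at least one) = 1 − 0.2678544 = 0.7321456

0.7321456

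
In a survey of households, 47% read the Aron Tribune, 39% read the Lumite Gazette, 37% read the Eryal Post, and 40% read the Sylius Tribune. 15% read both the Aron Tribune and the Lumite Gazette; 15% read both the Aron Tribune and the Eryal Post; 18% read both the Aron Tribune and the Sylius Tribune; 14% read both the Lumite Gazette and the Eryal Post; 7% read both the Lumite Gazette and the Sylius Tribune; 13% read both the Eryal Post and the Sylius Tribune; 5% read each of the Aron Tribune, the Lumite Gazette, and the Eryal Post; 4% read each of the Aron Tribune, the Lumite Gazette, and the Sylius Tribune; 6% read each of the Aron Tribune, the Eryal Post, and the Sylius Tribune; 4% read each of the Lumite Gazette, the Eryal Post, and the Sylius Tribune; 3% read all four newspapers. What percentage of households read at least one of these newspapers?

97%

P(≥1) = 47 + 39 + 37 + 40 − 15 − 15 − 18 − 14 − 7 − 13 + 5 + 4 + 6 + 4 − 3 = 97%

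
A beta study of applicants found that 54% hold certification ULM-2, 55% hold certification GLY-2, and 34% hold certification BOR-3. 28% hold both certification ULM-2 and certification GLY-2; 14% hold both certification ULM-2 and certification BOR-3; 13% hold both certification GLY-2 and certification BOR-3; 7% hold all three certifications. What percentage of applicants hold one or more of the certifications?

95%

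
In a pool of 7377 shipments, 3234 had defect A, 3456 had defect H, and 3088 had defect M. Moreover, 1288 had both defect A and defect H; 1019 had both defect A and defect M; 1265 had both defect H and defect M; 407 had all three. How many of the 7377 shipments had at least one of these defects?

6613

|at least one| = 3234 + 3456 + 3088 − 1288 − 1019 − 1265 + 407 = 6613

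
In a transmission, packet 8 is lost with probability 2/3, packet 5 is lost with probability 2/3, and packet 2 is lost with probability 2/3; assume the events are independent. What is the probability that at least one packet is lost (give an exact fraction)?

26/27

P(none) = (1 − 2/3) × (1 − 2/3) × (1 − 2/3) = 1/3 × 1/3 × 1/3 = 1/27
P(at least one) = 1 − 1/27 = 26/27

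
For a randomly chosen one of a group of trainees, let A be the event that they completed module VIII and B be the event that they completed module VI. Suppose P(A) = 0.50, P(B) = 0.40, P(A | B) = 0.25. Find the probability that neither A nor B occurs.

0.20

P(A ∩ B) = P(B)·P(A|B) = 0.40 × 0.25 = 0.10
Inclusion–exclusion gives
P(A ∪ B) = 0.50 + 0.40 − 0.10 = 0.80
P(none) = 1 − 0.80 = 0.20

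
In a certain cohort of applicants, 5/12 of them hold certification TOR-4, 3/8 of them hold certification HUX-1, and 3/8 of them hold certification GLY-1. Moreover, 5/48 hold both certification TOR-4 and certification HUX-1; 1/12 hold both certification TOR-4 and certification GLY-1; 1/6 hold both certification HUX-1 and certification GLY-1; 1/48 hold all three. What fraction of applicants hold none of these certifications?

Inclusion–exclusion gives
P(union) = 5/12 + 3/8 + 3/8 − 5/48 − 1/12 − 1/6 + 1/48 = 5/6
P(none) = 1 − 5/6 = 1/6

1/6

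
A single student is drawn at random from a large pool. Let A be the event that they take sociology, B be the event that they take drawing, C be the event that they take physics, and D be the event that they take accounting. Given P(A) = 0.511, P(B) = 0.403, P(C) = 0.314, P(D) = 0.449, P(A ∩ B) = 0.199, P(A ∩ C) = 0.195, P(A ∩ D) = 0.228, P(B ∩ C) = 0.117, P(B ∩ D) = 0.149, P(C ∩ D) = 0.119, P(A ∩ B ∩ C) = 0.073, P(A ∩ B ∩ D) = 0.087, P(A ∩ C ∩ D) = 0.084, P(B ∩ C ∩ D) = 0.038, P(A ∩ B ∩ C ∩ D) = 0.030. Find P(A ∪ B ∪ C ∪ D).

0.922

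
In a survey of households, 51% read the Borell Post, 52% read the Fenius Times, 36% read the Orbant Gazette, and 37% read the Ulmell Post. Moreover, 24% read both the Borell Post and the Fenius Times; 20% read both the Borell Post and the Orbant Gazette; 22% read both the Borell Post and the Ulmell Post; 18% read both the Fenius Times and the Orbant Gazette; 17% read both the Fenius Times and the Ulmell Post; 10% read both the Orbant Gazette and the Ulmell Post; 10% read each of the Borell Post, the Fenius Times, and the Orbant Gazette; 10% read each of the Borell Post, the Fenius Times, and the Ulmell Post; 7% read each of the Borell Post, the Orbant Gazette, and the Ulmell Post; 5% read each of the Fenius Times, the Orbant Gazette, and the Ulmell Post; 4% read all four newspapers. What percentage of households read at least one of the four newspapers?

93%

Using inclusion–exclusion:
P(at least one) = 51 + 52 + 36 + 37 − 24 − 20 − 22 − 18 − 17 − 10 + 10 + 10 + 7 + 5 − 4 = 93%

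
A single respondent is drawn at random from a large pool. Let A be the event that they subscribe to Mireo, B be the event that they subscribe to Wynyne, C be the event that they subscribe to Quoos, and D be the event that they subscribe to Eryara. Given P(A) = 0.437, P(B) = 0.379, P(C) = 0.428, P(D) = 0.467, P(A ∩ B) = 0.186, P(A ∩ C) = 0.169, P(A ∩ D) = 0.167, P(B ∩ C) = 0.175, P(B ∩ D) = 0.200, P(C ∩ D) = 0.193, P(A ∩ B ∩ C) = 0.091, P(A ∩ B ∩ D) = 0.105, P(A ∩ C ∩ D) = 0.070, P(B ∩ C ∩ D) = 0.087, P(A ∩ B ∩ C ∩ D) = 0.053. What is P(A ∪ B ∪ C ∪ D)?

0.921

Inclusion–exclusion gives
P(A ∪ B ∪ C ∪ D) = 0.437 + 0.379 + 0.428 + 0.467 − 0.186 − 0.169 − 0.167 − 0.175 − 0.200 − 0.193 + 0.091 + 0.105 + 0.070 + 0.087 − 0.053 = 0.921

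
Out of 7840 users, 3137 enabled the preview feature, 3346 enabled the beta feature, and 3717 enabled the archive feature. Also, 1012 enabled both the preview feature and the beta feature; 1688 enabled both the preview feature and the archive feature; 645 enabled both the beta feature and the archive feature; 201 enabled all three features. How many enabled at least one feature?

7056

By inclusion-exclusion,
|union| = 3137 + 3346 + 3717 − 1012 − 1688 − 645 + 201 = 7056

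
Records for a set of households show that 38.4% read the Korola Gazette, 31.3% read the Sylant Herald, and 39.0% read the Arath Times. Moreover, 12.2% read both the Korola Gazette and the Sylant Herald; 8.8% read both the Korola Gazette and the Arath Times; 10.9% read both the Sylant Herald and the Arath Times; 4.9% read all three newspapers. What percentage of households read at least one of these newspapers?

81.7%

P(at least one) = 38.4 + 31.3 + 39.0 − 12.2 − 8.8 − 10.9 + 4.9 = 81.7%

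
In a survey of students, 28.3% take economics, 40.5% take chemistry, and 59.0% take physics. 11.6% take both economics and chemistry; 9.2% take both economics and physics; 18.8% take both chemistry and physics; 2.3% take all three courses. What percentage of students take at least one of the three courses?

Inclusion–exclusion gives
P(union) = 28.3 + 40.5 + 59.0 − 11.6 − 9.2 − 18.8 + 2.3 = 90.5%

90.5%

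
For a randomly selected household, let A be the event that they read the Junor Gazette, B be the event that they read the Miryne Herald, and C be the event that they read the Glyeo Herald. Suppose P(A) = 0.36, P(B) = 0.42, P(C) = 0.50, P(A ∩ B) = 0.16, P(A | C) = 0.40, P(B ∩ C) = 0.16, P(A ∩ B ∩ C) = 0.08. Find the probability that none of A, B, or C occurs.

0.16

P(A ∩ C) = P(C)·P(A|C) = 0.50 × 0.40 = 0.20
P(A ∪ B ∪ C) = 0.36 + 0.42 + 0.50 − 0.16 − 0.20 − 0.16 + 0.08 = 0.84
P(none) = 1 − 0.84 = 0.16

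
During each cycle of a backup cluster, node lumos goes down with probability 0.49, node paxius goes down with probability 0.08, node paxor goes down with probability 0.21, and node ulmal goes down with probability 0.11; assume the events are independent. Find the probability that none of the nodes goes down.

P(none) = (1 − 0.49) × (1 − 0.08) × (1 − 0.21) × (1 − 0.11) = 0.51 × 0.92 × 0.79 × 0.89 = 0.32989452

0.32989452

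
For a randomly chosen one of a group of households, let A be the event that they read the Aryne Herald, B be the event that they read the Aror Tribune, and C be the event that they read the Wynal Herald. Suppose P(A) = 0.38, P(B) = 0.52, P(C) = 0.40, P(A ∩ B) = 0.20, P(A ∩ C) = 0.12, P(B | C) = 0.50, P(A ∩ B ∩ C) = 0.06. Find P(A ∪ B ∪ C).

0.84

P(B ∩ C) = P(C)·P(B|C) = 0.40 × 0.50 = 0.20
Using inclusion–exclusion:
P(A ∪ B ∪ C) = 0.38 + 0.52 + 0.40 − 0.20 − 0.12 − 0.20 + 0.06 = 0.84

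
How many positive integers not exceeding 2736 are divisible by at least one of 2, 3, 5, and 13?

Using inclusion–exclusion:
⌊2736/2⌋ + ⌊2736/3⌋ + ⌊2736/5⌋ + ⌊2736/13⌋ − ⌊2736/6⌋ − ⌊2736/10⌋ − ⌊2736/26⌋ − ⌊2736/15⌋ − ⌊2736/39⌋ − ⌊2736/65⌋ + ⌊2736/30⌋ + ⌊2736/78⌋ + ⌊2736/130⌋ + ⌊2736/195⌋ − ⌊2736/390⌋ = 1368 + 912 + 547 + 210 − 456 − 273 − 105 − 182 − 70 − 42 + 91 + 35 + 21 + 14 − 7 = 2063

2063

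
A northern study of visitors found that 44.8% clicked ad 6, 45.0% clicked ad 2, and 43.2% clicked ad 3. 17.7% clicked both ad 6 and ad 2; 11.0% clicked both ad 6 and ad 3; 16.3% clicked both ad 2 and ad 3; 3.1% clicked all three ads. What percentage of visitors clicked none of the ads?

P(union) = 44.8 + 45.0 + 43.2 − 17.7 − 11.0 − 16.3 + 3.1 = 91.1%
P(none) = 100% − 91.1% = 8.9%

8.9%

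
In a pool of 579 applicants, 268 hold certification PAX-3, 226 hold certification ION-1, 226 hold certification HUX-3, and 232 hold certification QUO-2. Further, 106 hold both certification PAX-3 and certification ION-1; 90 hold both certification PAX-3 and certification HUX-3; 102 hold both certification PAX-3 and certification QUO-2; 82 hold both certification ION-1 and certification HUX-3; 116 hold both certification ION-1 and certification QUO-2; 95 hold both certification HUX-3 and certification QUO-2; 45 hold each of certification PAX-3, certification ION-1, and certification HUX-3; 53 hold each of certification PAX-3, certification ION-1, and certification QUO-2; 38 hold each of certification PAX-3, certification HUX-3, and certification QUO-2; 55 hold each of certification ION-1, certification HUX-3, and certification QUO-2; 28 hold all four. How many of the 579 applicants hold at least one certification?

N(≥1) = 268 + 226 + 226 + 232 − 106 − 90 − 102 − 82 − 116 − 95 + 45 + 53 + 38 + 55 − 28 = 524

524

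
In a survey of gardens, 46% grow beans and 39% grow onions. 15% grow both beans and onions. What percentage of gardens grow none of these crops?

30%

Apply inclusion-exclusion:
P(≥1) = 46 + 39 − 15 = 70%
P(none) = 100% − 70% = 30%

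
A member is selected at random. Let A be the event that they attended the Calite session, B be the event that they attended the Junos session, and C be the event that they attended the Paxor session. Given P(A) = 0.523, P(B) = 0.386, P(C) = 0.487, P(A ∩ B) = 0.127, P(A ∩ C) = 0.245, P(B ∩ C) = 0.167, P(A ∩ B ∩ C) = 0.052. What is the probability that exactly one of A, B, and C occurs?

0.474

Using the inclusion–exclusion count for exactly one event:
P(exactly one) = 0.523 + 0.386 + 0.487 − 2·0.127 − 2·0.245 − 2·0.167 + 3·0.052 = 0.474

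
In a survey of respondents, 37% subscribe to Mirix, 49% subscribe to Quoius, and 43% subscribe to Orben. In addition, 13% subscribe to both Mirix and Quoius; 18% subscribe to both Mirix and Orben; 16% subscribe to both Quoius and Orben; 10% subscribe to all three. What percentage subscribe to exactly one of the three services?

65%

By inclusion–exclusion (exactly-one form):
P(exactly one) = 37 + 49 + 43 − 2·13 − 2·18 − 2·16 + 3·10 = 65%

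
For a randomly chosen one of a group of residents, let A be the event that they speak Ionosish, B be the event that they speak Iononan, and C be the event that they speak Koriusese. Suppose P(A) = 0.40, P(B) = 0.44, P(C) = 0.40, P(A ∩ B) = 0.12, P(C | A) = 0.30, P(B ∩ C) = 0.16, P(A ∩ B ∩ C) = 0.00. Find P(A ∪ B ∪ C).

P(A ∩ C) = P(A)·P(C|A) = 0.40 × 0.30 = 0.12
Using inclusion–exclusion:
P(A ∪ B ∪ C) = 0.40 + 0.44 + 0.40 − 0.12 − 0.12 − 0.16 + 0.00 = 0.84

0.84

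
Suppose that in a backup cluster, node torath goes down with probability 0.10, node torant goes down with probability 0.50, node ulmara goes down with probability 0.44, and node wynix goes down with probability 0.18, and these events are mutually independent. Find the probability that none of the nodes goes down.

Independence gives P(none) = ∏(1 − pᵢ).
P(none) = (1 − 0.10) × (1 − 0.50) × (1 − 0.44) × (1 − 0.18) = 0.90 × 0.50 × 0.56 × 0.82 = 0.20664

0.20664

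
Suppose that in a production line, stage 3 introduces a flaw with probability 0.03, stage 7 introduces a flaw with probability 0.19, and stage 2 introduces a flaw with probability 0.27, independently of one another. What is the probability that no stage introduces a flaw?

0.573561

P(none) = (1 − 0.03) × (1 − 0.19) × (1 − 0.27) = 0.97 × 0.81 × 0.73 = 0.573561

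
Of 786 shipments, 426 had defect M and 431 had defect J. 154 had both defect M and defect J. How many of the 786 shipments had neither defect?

83

By inclusion-exclusion,
N(≥1) = 426 + 431 − 154 = 703
None: 786 − 703 = 83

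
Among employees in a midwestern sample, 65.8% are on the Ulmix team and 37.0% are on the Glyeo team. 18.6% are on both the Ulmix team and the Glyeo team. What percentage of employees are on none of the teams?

Apply inclusion-exclusion:
P(≥1) = 65.8 + 37.0 − 18.6 = 84.2%
P(none) = 100% − 84.2% = 15.8%

15.8%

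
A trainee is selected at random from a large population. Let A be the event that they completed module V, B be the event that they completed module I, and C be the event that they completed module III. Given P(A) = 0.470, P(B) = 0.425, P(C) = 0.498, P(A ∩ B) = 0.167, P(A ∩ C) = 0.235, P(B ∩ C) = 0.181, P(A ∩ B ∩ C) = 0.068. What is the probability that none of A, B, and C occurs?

0.122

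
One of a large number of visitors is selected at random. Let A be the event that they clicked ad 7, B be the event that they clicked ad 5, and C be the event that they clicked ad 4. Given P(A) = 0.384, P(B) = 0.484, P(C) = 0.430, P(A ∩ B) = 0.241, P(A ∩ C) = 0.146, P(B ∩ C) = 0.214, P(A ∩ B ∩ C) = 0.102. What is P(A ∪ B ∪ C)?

0.799

P(A ∪ B ∪ C) = 0.384 + 0.484 + 0.430 − 0.241 − 0.146 − 0.214 + 0.102 = 0.799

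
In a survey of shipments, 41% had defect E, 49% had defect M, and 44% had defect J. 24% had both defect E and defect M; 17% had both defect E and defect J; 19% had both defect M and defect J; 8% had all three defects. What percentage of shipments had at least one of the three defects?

By inclusion-exclusion,
P(≥1) = 41 + 49 + 44 − 24 − 17 − 19 + 8 = 82%

82%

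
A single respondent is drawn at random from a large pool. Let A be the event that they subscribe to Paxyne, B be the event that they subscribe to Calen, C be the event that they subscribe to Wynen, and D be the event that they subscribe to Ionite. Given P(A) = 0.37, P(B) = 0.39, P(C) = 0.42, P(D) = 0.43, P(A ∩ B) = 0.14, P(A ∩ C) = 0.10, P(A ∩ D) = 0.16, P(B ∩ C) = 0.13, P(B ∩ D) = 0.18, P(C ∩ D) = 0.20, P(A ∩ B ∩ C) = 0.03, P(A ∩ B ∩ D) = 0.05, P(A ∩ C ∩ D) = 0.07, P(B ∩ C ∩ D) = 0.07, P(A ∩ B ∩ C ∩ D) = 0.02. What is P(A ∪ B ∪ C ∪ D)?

0.90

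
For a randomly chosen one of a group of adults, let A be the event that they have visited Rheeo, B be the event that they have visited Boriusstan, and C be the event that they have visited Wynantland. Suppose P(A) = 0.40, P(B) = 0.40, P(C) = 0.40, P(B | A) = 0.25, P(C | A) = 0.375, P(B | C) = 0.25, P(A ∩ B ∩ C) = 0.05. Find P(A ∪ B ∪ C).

P(A ∩ B) = P(A)·P(B|A) = 0.40 × 0.25 = 0.10
P(A ∩ C) = P(A)·P(C|A) = 0.40 × 0.375 = 0.15
P(B ∩ C) = P(C)·P(B|C) = 0.40 × 0.25 = 0.10
P(A ∪ B ∪ C) = 0.40 + 0.40 + 0.40 − 0.10 − 0.15 − 0.10 + 0.05 = 0.90

0.90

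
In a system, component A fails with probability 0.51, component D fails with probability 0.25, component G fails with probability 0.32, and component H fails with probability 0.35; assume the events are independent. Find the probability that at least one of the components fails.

Since the events are independent, P(none) is the product of the individual non-occurrence probabilities.
P(none) = (1 − 0.51) × (1 − 0.25) × (1 − 0.32) × (1 − 0.35) = 0.49 × 0.75 × 0.68 × 0.65 = 0.162435
P(at least one) = 1 − 0.162435 = 0.837565

0.837565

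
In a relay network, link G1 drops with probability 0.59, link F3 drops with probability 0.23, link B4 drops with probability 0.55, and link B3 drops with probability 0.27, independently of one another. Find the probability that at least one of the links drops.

P(none) = (1 − 0.59) × (1 − 0.23) × (1 − 0.55) × (1 − 0.27) = 0.41 × 0.77 × 0.45 × 0.73 = 0.10370745
P(at least one) = 1 − 0.10370745 = 0.89629255

0.89629255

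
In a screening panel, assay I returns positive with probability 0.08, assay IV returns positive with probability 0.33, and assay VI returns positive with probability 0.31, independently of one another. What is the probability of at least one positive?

0.574684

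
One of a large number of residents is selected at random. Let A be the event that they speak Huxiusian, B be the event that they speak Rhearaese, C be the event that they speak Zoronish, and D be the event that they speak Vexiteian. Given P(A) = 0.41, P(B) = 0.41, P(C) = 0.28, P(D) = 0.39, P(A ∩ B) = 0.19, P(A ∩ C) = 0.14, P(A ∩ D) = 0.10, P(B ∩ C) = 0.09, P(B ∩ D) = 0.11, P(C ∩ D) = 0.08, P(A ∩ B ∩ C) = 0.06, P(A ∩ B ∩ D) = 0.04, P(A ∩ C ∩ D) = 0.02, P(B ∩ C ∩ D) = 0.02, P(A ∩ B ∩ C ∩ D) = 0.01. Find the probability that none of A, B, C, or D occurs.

0.09

P(A ∪ B ∪ C ∪ D) = 0.41 + 0.41 + 0.28 + 0.39 − 0.19 − 0.14 − 0.10 − 0.09 − 0.11 − 0.08 + 0.06 + 0.04 + 0.02 + 0.02 − 0.01 = 0.91
P(none) = 1 − 0.91 = 0.09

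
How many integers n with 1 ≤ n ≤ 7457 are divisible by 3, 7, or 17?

3445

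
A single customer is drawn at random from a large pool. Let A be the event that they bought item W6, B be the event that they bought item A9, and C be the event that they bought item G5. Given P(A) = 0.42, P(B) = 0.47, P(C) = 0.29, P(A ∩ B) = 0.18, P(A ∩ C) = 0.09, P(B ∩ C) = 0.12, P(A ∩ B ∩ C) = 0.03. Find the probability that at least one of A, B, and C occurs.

0.82

Inclusion–exclusion gives
P(A ∪ B ∪ C) = 0.42 + 0.47 + 0.29 − 0.18 − 0.09 − 0.12 + 0.03 = 0.82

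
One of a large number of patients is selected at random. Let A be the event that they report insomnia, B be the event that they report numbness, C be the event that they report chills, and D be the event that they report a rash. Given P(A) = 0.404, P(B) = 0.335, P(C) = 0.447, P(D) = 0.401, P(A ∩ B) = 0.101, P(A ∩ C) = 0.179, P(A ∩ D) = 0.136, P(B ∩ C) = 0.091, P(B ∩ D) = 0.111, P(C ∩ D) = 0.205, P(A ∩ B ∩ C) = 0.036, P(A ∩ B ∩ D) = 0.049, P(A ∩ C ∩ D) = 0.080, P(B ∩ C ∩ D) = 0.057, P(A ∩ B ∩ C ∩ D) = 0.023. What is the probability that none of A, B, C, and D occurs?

0.037

By inclusion-exclusion,
P(A ∪ B ∪ C ∪ D) = 0.404 + 0.335 + 0.447 + 0.401 − 0.101 − 0.179 − 0.136 − 0.091 − 0.111 − 0.205 + 0.036 + 0.049 + 0.080 + 0.057 − 0.023 = 0.963
P(none) = 1 − 0.963 = 0.037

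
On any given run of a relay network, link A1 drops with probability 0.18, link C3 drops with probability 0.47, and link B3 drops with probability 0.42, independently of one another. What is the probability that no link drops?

0.252068

Since the events are independent, P(none) is the product of the individual non-occurrence probabilities.
P(none) = (1 − 0.18) × (1 − 0.47) × (1 − 0.42) = 0.82 × 0.53 × 0.58 = 0.252068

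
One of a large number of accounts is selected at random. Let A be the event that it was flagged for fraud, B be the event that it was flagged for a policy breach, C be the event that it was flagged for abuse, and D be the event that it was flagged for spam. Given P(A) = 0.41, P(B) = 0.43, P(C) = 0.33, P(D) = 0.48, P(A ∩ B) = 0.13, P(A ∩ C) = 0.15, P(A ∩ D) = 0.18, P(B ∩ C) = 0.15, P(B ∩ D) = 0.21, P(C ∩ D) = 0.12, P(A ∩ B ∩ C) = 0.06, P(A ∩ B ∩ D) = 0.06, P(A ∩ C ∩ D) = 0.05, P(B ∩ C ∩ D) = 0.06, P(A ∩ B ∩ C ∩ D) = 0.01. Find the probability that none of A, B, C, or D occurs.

By inclusion–exclusion:
P(A ∪ B ∪ C ∪ D) = 0.41 + 0.43 + 0.33 + 0.48 − 0.13 − 0.15 − 0.18 − 0.15 − 0.21 − 0.12 + 0.06 + 0.06 + 0.05 + 0.06 − 0.01 = 0.93
P(none) = 1 − 0.93 = 0.07

0.07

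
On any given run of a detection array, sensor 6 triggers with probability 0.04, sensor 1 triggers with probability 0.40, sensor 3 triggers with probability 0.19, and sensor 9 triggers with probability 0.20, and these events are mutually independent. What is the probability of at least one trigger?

0.626752

P(none) = (1 − 0.04) × (1 − 0.40) × (1 − 0.19) × (1 − 0.20) = 0.96 × 0.60 × 0.81 × 0.80 = 0.373248
P(at least one) = 1 − 0.373248 = 0.626752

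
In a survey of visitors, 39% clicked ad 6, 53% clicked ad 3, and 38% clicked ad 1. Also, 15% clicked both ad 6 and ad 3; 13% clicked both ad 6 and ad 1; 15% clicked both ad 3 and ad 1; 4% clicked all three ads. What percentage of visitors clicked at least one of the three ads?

P(union) = 39 + 53 + 38 − 15 − 13 − 15 + 4 = 91%

91%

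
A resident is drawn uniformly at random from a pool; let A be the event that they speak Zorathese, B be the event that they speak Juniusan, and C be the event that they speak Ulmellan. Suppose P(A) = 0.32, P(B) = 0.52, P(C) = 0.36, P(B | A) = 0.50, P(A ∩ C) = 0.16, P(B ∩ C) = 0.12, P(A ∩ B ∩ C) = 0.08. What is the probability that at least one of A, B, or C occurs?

0.84

P(A ∩ B) = P(A)·P(B|A) = 0.32 × 0.50 = 0.16
P(A ∪ B ∪ C) = 0.32 + 0.52 + 0.36 − 0.16 − 0.16 − 0.12 + 0.08 = 0.84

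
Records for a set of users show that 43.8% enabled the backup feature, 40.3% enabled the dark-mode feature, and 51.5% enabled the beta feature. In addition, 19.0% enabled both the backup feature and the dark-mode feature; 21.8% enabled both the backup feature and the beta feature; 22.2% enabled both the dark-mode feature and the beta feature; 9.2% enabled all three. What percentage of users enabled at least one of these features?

81.8%

P(union) = 43.8 + 40.3 + 51.5 − 19.0 − 21.8 − 22.2 + 9.2 = 81.8%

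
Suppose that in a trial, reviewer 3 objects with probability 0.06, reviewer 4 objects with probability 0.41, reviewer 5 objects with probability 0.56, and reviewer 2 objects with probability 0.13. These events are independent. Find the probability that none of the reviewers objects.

0.21230088

P(none) = (1 − 0.06) × (1 − 0.41) × (1 − 0.56) × (1 − 0.13) = 0.94 × 0.59 × 0.44 × 0.87 = 0.21230088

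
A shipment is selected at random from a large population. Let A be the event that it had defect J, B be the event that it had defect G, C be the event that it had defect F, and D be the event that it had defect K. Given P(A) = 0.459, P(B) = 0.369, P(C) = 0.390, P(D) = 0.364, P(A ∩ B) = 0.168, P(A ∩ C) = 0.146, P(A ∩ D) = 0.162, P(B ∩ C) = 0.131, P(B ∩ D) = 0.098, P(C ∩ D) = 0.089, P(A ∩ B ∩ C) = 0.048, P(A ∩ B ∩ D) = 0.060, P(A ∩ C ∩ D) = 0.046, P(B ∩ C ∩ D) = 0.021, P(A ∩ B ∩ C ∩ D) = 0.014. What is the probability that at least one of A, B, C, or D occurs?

0.949

By inclusion-exclusion,
P(A ∪ B ∪ C ∪ D) = 0.459 + 0.369 + 0.390 + 0.364 − 0.168 − 0.146 − 0.162 − 0.131 − 0.098 − 0.089 + 0.048 + 0.060 + 0.046 + 0.021 − 0.014 = 0.949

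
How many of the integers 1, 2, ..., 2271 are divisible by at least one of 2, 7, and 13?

1135 + 324 + 174 − 162 − 87 − 24 + 12 = 1372

1372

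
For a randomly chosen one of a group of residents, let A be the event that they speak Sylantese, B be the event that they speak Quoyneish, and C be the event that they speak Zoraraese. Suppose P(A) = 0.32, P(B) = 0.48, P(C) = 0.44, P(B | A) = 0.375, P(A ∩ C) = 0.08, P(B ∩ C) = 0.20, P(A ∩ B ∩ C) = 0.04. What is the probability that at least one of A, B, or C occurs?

P(A ∩ B) = P(A)·P(B|A) = 0.32 × 0.375 = 0.12
Using inclusion–exclusion:
P(A ∪ B ∪ C) = 0.32 + 0.48 + 0.44 − 0.12 − 0.08 − 0.20 + 0.04 = 0.88

0.88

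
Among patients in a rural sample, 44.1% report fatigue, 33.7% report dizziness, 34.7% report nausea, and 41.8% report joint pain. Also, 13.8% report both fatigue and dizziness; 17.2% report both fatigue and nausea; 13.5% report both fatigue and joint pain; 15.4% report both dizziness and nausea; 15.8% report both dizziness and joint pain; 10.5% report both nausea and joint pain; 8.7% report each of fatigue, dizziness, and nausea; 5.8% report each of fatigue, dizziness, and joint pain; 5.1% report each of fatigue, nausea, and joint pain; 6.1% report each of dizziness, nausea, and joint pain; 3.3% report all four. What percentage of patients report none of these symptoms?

9.5%

P(union) = 44.1 + 33.7 + 34.7 + 41.8 − 13.8 − 17.2 − 13.5 − 15.4 − 15.8 − 10.5 + 8.7 + 5.8 + 5.1 + 6.1 − 3.3 = 90.5%
P(none) = 100% − 90.5% = 9.5%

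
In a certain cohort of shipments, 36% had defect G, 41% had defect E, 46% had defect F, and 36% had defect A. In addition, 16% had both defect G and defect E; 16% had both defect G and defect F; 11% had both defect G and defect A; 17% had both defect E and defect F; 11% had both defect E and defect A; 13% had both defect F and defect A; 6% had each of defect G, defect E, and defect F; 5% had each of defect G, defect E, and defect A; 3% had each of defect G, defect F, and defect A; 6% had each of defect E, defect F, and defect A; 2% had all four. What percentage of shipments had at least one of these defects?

By inclusion-exclusion,
P(union) = 36 + 41 + 46 + 36 − 16 − 16 − 11 − 17 − 11 − 13 + 6 + 5 + 3 + 6 − 2 = 93%

93%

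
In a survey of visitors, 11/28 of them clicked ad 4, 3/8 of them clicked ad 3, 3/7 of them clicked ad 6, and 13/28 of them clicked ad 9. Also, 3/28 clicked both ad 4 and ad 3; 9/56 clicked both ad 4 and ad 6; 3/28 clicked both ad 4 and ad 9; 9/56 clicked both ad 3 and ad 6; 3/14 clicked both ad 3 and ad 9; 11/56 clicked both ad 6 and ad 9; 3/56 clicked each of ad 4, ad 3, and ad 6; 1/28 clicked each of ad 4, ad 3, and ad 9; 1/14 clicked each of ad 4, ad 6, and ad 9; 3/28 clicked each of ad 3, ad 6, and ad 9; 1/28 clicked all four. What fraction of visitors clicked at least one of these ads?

53/56

Using inclusion–exclusion:
P(at least one) = 11/28 + 3/8 + 3/7 + 13/28 − 3/28 − 9/56 − 3/28 − 9/56 − 3/14 − 11/56 + 3/56 + 1/28 + 1/14 + 3/28 − 1/28 = 53/56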